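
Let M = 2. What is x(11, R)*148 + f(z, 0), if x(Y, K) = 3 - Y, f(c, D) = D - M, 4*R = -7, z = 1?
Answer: -1186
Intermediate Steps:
R = -7/4 (R = (¼)*(-7) = -7/4 ≈ -1.7500)
f(c, D) = -2 + D (f(c, D) = D - 1*2 = D - 2 = -2 + D)
x(11, R)*148 + f(z, 0) = (3 - 1*11)*148 + (-2 + 0) = (3 - 11)*148 - 2 = -8*148 - 2 = -1184 - 2 = -1186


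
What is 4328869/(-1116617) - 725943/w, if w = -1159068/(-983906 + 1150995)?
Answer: 45145791736494289/431411677652 ≈ 1.0465e+5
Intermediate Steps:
w = -1159068/167089 ≈ -6.9368
4328869/(-1116617) - 725943/w = 4328869/(-1116617) - 725943/(-1159068/167089) = 4328869*(-1/1116617) - 725943*(-167089/1159068) = -4328869/1116617 + 40432363309/386356 = 45145791736494289/431411677652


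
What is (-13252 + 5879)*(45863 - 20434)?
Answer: -187488017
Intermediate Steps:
(-13252 + 5879)*(45863 - 20434) = -7373*25429 = -187488017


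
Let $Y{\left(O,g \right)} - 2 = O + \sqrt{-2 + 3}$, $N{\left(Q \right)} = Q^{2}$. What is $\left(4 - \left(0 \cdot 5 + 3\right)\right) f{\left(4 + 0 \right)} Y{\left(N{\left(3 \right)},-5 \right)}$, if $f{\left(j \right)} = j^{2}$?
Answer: $192$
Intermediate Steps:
$Y{\left(O,g \right)} = 3 + O$ ($Y{\left(O,g \right)} = 2 + \left(O + \sqrt{-2 + 3}\right) = 2 + \left(O + \sqrt{1}\right) = 2 + \left(O + 1\right) = 2 + \left(1 + O\right) = 3 + O$)
$\left(4 - \left(0 \cdot 5 + 3\right)\right) f{\left(4 + 0 \right)} Y{\left(N{\left(3 \right)},-5 \right)} = \left(4 - \left(0 \cdot 5 + 3\right)\right) \left(4 + 0\right)^{2} \left(3 + 3^{2}\right) = \left(4 - \left(0 + 3\right)\right) 4^{2} \left(3 + 9\right) = \left(4 - 3\right) 16 \cdot 12 = 1 \cdot 16 \cdot 12 = 16 \cdot 12 = 192$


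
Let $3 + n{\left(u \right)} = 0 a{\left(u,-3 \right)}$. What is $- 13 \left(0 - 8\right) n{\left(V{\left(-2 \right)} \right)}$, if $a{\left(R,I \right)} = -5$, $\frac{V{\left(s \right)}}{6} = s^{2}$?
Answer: $-312$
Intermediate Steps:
$V{\left(s \right)} = 6 s^{2}$
$n{\left(u \right)} = -3$ ($n{\left(u \right)} = -3 + 0 \left(-5\right) = -3 + 0 = -3$)
$- 13 \left(0 - 8\right) n{\left(V{\left(-2 \right)} \right)} = - 13 \left(0 - 8\right) \left(-3\right) = \left(-13\right) \left(-8\right) \left(-3\right) = 104 \left(-3\right) = -312$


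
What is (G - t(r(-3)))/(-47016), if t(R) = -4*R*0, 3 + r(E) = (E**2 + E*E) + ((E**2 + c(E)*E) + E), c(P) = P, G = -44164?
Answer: 11041/11754 ≈ 0.93934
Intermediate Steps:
r(E) = -3 + E + 4*E**2 (r(E) = -3 + ((E**2 + E*E) + ((E**2 + E*E) + E)) = -3 + ((E**2 + E**2) + ((E**2 + E**2) + E)) = -3 + (2*E**2 + (2*E**2 + E)) = -3 + (2*E**2 + (E + 2*E**2)) = -3 + (E + 4*E**2) = -3 + E + 4*E**2)
t(R) = 0
(G - t(r(-3)))/(-47016) = (-44164 - 1*0)/(-47016) = (-44164 + 0)*(-1/47016) = -44164*(-1/47016) = 11041/11754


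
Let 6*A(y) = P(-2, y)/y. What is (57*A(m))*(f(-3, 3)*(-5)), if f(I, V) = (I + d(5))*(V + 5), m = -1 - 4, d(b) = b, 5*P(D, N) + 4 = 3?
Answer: -152/5 ≈ -30.400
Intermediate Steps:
P(D, N) = -⅕ (P(D, N) = -⅘ + (⅕)*3 = -⅘ + ⅗ = -⅕)
m = -5
f(I, V) = (5 + I)*(5 + V) (f(I, V) = (I + 5)*(V + 5) = (5 + I)*(5 + V))
A(y) = -1/(30*y) (A(y) = (-1/(5*y))/6 = -1/(30*y))
(57*A(m))*(f(-3, 3)*(-5)) = (57*(-1/30/(-5)))*((25 + 5*(-3) + 5*3 - 3*3)*(-5)) = (57*(-1/30*(-⅕)))*((25 - 15 + 15 - 9)*(-5)) = (57*(1/150))*(16*(-5)) = (19/50)*(-80) = -152/5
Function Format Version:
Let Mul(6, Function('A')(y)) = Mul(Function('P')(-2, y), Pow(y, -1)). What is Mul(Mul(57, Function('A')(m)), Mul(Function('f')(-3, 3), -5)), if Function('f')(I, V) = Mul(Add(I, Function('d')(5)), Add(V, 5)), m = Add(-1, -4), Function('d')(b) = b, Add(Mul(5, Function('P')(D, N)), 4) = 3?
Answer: Rational(-152, 5) ≈ -30.400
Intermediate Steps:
Function('P')(D, N) = Rational(-1, 5) (Function('P')(D, N) = Add(Rational(-4, 5), Mul(Rational(1, 5), 3)) = Add(Rational(-4, 5), Rational(3, 5)) = Rational(-1, 5))
m = -5
Function('f')(I, V) = Mul(Add(5, I), Add(5, V)) (Function('f')(I, V) = Mul(Add(I, 5), Add(V, 5)) = Mul(Add(5, I), Add(5, V)))
Function('A')(y) = Mul(Rational(-1, 30), Pow(y, -1)) (Function('A')(y) = Mul(Rational(1, 6), Mul(Rational(-1, 5), Pow(y, -1))) = Mul(Rational(-1, 30), Pow(y, -1)))
Mul(Mul(57, Function('A')(m)), Mul(Function('f')(-3, 3), -5)) = Mul(Mul(57, Mul(Rational(-1, 30), Pow(-5, -1))), Mul(Add(25, Mul(5, -3), Mul(5, 3), Mul(-3, 3)), -5)) = Mul(Mul(57, Mul(Rational(-1, 30), Rational(-1, 5))), Mul(Add(25, -15, 15, -9), -5)) = Mul(Mul(57, Rational(1, 150)), Mul(16, -5)) = Mul(Rational(19, 50), -80) = Rational(-152, 5)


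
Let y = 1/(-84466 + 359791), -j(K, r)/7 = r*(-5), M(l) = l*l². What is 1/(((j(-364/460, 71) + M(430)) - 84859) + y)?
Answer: 275325/21867585153451 ≈ 1.2591e-8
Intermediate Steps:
M(l) = l³
j(K, r) = 35*r (j(K, r) = -7*r*(-5) = -(-35)*r = 35*r)
y = 1/275325 ≈ 3.6321e-6
1/(((j(-364/460, 71) + M(430)) - 84859) + y) = 1/(((35*71 + 430³) - 84859) + 1/275325) = 1/(((2485 + 79507000) - 84859) + 1/275325) = 1/((79509485 - 84859) + 1/275325) = 1/(79424626 + 1/275325) = 1/(21867585153451/275325) = 275325/21867585153451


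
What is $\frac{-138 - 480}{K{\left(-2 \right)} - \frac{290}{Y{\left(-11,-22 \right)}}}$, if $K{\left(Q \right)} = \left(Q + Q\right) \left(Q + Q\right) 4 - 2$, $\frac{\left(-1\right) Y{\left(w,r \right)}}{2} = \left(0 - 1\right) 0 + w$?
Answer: $- \frac{2266}{179} \approx -12.659$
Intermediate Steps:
$Y{\left(w,r \right)} = - 2 w$ ($Y{\left(w,r \right)} = - 2 \left(\left(0 - 1\right) 0 + w\right) = - 2 \left(\left(-1\right) 0 + w\right) = - 2 \left(0 + w\right) = - 2 w$)
$K{\left(Q \right)} = -2 + 16 Q^{2}$ ($K{\left(Q \right)} = 2 Q 2 Q 4 - 2 = 4 Q^{2} \cdot 4 - 2 = 16 Q^{2} - 2 = -2 + 16 Q^{2}$)
$\frac{-138 - 480}{K{\left(-2 \right)} - \frac{290}{Y{\left(-11,-22 \right)}}} = \frac{-138 - 480}{\left(-2 + 16 \left(-2\right)^{2}\right) - \frac{290}{\left(-2\right) \left(-11\right)}} = - \frac{618}{\left(-2 + 16 \cdot 4\right) - \frac{290}{22}} = - \frac{618}{\left(-2 + 64\right) - 290 \cdot \frac{1}{22}} = - \frac{618}{62 - \frac{145}{11}} = - \frac{618}{\frac{537}{11}} = \left(-618\right) \frac{11}{537} = - \frac{2266}{179}$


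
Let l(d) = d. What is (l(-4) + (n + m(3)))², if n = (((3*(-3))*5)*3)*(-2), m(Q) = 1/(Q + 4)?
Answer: 3470769/49 ≈ 70832.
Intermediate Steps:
m(Q) = 1/(4 + Q)
n = 270 (n = (-9*5*3)*(-2) = -45*3*(-2) = -135*(-2) = 270)
(l(-4) + (n + m(3)))² = (-4 + (270 + 1/(4 + 3)))² = (-4 + (270 + 1/7))² = (-4 + (270 + ⅐))² = (-4 + 1891/7)² = (1863/7)² = 3470769/49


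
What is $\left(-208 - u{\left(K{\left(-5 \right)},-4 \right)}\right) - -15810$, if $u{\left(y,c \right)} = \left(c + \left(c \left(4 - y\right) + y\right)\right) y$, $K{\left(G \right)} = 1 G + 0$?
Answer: $15377$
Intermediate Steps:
$K{\left(G \right)} = G$ ($K{\left(G \right)} = G + 0 = G$)
$u{\left(y,c \right)} = y \left(c + y + c \left(4 - y\right)\right)$ ($u{\left(y,c \right)} = \left(c + \left(y + c \left(4 - y\right)\right)\right) y = \left(c + y + c \left(4 - y\right)\right) y = y \left(c + y + c \left(4 - y\right)\right)$)
$\left(-208 - u{\left(K{\left(-5 \right)},-4 \right)}\right) - -15810 = \left(-208 - - 5 \left(-5 + 5 \left(-4\right) - \left(-4\right) \left(-5\right)\right)\right) - -15810 = \left(-208 - - 5 \left(-5 - 20 - 20\right)\right) + 15810 = \left(-208 - \left(-5\right) \left(-45\right)\right) + 15810 = \left(-208 - 225\right) + 15810 = -433 + 15810 = 15377$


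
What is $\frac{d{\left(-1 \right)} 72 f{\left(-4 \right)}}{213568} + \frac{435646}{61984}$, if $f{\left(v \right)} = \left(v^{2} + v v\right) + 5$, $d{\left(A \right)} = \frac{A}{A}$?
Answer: $\frac{728165393}{103420304} \approx 7.0408$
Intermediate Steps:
$d{\left(A \right)} = 1$
$f{\left(v \right)} = 5 + 2 v^{2}$ ($f{\left(v \right)} = \left(v^{2} + v^{2}\right) + 5 = 2 v^{2} + 5 = 5 + 2 v^{2}$)
$\frac{d{\left(-1 \right)} 72 f{\left(-4 \right)}}{213568} + \frac{435646}{61984} = \frac{1 \cdot 72 \left(5 + 2 \left(-4\right)^{2}\right)}{213568} + \frac{435646}{61984} = 72 \left(5 + 2 \cdot 16\right) \frac{1}{213568} + 435646 \cdot \frac{1}{61984} = 72 \left(5 + 32\right) \frac{1}{213568} + \frac{217823}{30992} = 72 \cdot 37 \cdot \frac{1}{213568} + \frac{217823}{30992} = 2664 \cdot \frac{1}{213568} + \frac{217823}{30992} = \frac{333}{26696} + \frac{217823}{30992} = \frac{728165393}{103420304}$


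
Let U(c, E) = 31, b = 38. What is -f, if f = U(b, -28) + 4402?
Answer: -4433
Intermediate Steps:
f = 4433 (f = 31 + 4402 = 4433)
-f = -1*4433 = -4433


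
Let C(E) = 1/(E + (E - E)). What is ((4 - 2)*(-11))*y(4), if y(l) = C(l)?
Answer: -11/2 ≈ -5.5000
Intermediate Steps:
C(E) = 1/E (C(E) = 1/(E + 0) = 1/E)
y(l) = 1/l
((4 - 2)*(-11))*y(4) = ((4 - 2)*(-11))/4 = (2*(-11))*(1/4) = -22*1/4 = -11/2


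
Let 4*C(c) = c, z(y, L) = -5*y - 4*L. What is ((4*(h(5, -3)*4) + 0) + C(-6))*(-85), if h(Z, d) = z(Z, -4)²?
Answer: -220065/2 ≈ -1.1003e+5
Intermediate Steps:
h(Z, d) = (16 - 5*Z)² (h(Z, d) = (-5*Z - 4*(-4))² = (-5*Z + 16)² = (16 - 5*Z)²)
C(c) = c/4
((4*(h(5, -3)*4) + 0) + C(-6))*(-85) = ((4*((-16 + 5*5)²*4) + 0) + (¼)*(-6))*(-85) = ((4*((-16 + 25)²*4) + 0) - 3/2)*(-85) = ((4*(9²*4) + 0) - 3/2)*(-85) = ((4*(81*4) + 0) - 3/2)*(-85) = ((4*324 + 0) - 3/2)*(-85) = ((1296 + 0) - 3/2)*(-85) = (1296 - 3/2)*(-85) = (2589/2)*(-85) = -220065/2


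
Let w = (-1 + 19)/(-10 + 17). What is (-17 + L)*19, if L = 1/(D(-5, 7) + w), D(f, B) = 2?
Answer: -10203/32 ≈ -318.84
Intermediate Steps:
w = 18/7 ≈ 2.5714
L = 7/32 (L = 1/(2 + 18/7) = 1/(32/7) = 7/32 ≈ 0.21875)
(-17 + L)*19 = (-17 + 7/32)*19 = -537/32*19 = -10203/32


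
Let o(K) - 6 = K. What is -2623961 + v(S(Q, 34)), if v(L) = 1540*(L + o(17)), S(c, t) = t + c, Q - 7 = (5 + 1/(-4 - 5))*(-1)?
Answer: -22796369/9 ≈ -2.5329e+6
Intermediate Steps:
o(K) = 6 + K
Q = 19/9 (Q = 7 + (5 + 1/(-4 - 5))*(-1) = 7 + (5 + 1/(-9))*(-1) = 7 + (5 - ⅑)*(-1) = 7 + (44/9)*(-1) = 7 - 44/9 = 19/9 ≈ 2.1111)
S(c, t) = c + t
v(L) = 35420 + 1540*L (v(L) = 1540*(L + (6 + 17)) = 1540*(L + 23) = 1540*(23 + L) = 35420 + 1540*L)
-2623961 + v(S(Q, 34)) = -2623961 + (35420 + 1540*(19/9 + 34)) = -2623961 + (35420 + 1540*(325/9)) = -2623961 + (35420 + 500500/9) = -2623961 + 819280/9 = -22796369/9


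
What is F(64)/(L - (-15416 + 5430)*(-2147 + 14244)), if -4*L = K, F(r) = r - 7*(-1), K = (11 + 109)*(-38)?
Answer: 71/120801782 ≈ 5.8774e-7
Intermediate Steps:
K = -4560 (K = 120*(-38) = -4560)
F(r) = 7 + r (F(r) = r + 7 = 7 + r)
L = 1140 (L = -1/4*(-4560) = 1140)
F(64)/(L - (-15416 + 5430)*(-2147 + 14244)) = (7 + 64)/(1140 - (-15416 + 5430)*(-2147 + 14244)) = 71/(1140 - (-9986)*12097) = 71/(1140 - 1*(-120800642)) = 71/(1140 + 120800642) = 71/120801782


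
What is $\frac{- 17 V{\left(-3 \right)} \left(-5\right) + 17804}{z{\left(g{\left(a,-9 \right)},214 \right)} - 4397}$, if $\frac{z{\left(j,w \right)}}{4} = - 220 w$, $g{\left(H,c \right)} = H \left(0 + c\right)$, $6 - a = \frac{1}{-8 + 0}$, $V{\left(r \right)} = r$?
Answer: $- \frac{109}{1197} \approx -0.091061$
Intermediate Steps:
$a = \frac{49}{8}$ ($a = 6 - \frac{1}{-8 + 0} = 6 - \frac{1}{-8} = 6 - - \frac{1}{8} = 6 + \frac{1}{8} = \frac{49}{8} \approx 6.125$)
$g{\left(H,c \right)} = H c$
$z{\left(j,w \right)} = - 880 w$ ($z{\left(j,w \right)} = 4 \left(- 220 w\right) = - 880 w$)
$\frac{- 17 V{\left(-3 \right)} \left(-5\right) + 17804}{z{\left(g{\left(a,-9 \right)},214 \right)} - 4397} = \frac{\left(-17\right) \left(-3\right) \left(-5\right) + 17804}{\left(-880\right) 214 - 4397} = \frac{51 \left(-5\right) + 17804}{-188320 - 4397} = \frac{-255 + 17804}{-192717} = 17549 \left(- \frac{1}{192717}\right) = - \frac{109}{1197}$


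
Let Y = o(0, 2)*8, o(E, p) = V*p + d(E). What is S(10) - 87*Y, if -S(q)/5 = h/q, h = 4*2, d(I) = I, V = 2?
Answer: -2788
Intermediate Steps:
o(E, p) = E + 2*p (o(E, p) = 2*p + E = E + 2*p)
Y = 32 (Y = (0 + 2*2)*8 = (0 + 4)*8 = 4*8 = 32)
h = 8
S(q) = -40/q
S(10) - 87*Y = -40/10 - 87*32 = -40*⅒ - 2784 = -4 - 2784 = -2788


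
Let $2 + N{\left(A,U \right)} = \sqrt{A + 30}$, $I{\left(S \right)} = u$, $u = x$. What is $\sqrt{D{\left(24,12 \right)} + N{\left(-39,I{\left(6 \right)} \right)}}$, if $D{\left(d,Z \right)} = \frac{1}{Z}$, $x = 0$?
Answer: $\frac{\sqrt{-69 + 108 i}}{6} \approx 0.90646 + 1.6548 i$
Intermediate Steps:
$u = 0$
$I{\left(S \right)} = 0$
$N{\left(A,U \right)} = -2 + \sqrt{30 + A}$ ($N{\left(A,U \right)} = -2 + \sqrt{A + 30} = -2 + \sqrt{30 + A}$)
$\sqrt{D{\left(24,12 \right)} + N{\left(-39,I{\left(6 \right)} \right)}} = \sqrt{\frac{1}{12} - \left(2 - \sqrt{30 - 39}\right)} = \sqrt{\frac{1}{12} - \left(2 - \sqrt{-9}\right)} = \sqrt{\frac{1}{12} - \left(2 - 3 i\right)} = \sqrt{- \frac{23}{12} + 3 i}$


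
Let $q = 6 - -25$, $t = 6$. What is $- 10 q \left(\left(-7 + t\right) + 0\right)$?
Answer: $310$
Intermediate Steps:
$q = 31$ ($q = 6 + 25 = 31$)
$- 10 q \left(\left(-7 + t\right) + 0\right) = \left(-10\right) 31 \left(\left(-7 + 6\right) + 0\right) = - 310 \left(-1 + 0\right) = \left(-310\right) \left(-1\right) = 310$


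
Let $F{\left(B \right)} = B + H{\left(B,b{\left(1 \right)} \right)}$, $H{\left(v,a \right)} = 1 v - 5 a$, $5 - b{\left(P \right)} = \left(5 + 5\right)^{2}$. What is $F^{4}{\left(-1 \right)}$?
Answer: $50054665441$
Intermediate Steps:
$b{\left(P \right)} = -95$ ($b{\left(P \right)} = 5 - \left(5 + 5\right)^{2} = 5 - 10^{2} = 5 - 100 = -95$)
$H{\left(v,a \right)} = v - 5 a$
$F{\left(B \right)} = 475 + 2 B$ ($F{\left(B \right)} = B + \left(B - -475\right) = B + \left(B + 475\right) = B + \left(475 + B\right) = 475 + 2 B$)
$F^{4}{\left(-1 \right)} = \left(475 + 2 \left(-1\right)\right)^{4} = \left(475 - 2\right)^{4} = 473^{4} = 50054665441$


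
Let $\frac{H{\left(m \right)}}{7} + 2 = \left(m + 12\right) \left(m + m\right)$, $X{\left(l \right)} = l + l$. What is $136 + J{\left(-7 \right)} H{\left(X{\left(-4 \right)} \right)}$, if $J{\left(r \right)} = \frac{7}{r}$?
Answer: $598$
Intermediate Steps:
$X{\left(l \right)} = 2 l$
$H{\left(m \right)} = -14 + 14 m \left(12 + m\right)$ ($H{\left(m \right)} = -14 + 7 \left(m + 12\right) \left(m + m\right) = -14 + 7 \left(12 + m\right) 2 m = -14 + 7 \cdot 2 m \left(12 + m\right) = -14 + 14 m \left(12 + m\right)$)
$136 + J{\left(-7 \right)} H{\left(X{\left(-4 \right)} \right)} = 136 + \frac{7}{-7} \left(-14 + 14 \left(2 \left(-4\right)\right)^{2} + 168 \cdot 2 \left(-4\right)\right) = 136 + 7 \left(- \frac{1}{7}\right) \left(-14 + 14 \left(-8\right)^{2} + 168 \left(-8\right)\right) = 136 - \left(-14 + 14 \cdot 64 - 1344\right) = 136 - \left(-14 + 896 - 1344\right) = 136 - -462 = 136 + 462 = 598$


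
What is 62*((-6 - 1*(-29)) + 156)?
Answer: 11098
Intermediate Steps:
62*((-6 - 1*(-29)) + 156) = 62*((-6 + 29) + 156) = 62*(23 + 156) = 62*179 = 11098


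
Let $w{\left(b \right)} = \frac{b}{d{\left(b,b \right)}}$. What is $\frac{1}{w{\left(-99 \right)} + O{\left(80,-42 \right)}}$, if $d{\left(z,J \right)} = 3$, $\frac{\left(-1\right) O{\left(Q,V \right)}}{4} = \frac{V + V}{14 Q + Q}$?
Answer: $- \frac{25}{818} \approx -0.030562$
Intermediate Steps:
$O{\left(Q,V \right)} = - \frac{8 V}{15 Q}$ ($O{\left(Q,V \right)} = - 4 \frac{V + V}{14 Q + Q} = - 4 \frac{2 V}{15 Q} = - \frac{8 V}{15 Q}$)
$w{\left(b \right)} = \frac{b}{3}$
$\frac{1}{w{\left(-99 \right)} + O{\left(80,-42 \right)}} = \frac{1}{\frac{1}{3} \left(-99\right) - - \frac{112}{5 \cdot 80}} = \frac{1}{-33 - \left(- \frac{112}{5}\right) \frac{1}{80}} = \frac{1}{-33 + \frac{7}{25}} = \frac{1}{- \frac{818}{25}} = - \frac{25}{818}$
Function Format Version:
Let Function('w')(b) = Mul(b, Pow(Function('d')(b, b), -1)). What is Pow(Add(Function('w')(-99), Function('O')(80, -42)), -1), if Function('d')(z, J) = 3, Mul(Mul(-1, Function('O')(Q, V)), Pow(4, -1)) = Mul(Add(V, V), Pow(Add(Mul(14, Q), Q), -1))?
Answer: Rational(-25, 818) ≈ -0.030562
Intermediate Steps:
Function('O')(Q, V) = Mul(Rational(-8, 15), V, Pow(Q, -1)) (Function('O')(Q, V) = Mul(-4, Mul(Add(V, V), Pow(Add(Mul(14, Q), Q), -1))) = Mul(-4, Mul(Mul(2, V), Pow(Mul(15, Q), -1))) = Mul(-4, Mul(Mul(2, V), Mul(Rational(1, 15), Pow(Q, -1)))) = Mul(-4, Mul(Rational(2, 15), V, Pow(Q, -1))) = Mul(Rational(-8, 15), V, Pow(Q, -1)))
Function('w')(b) = Mul(Rational(1, 3), b) (Function('w')(b) = Mul(b, Pow(3, -1)) = Mul(b, Rational(1, 3)) = Mul(Rational(1, 3), b))
Pow(Add(Function('w')(-99), Function('O')(80, -42)), -1) = Pow(Add(Mul(Rational(1, 3), -99), Mul(Rational(-8, 15), -42, Pow(80, -1))), -1) = Pow(Add(-33, Mul(Rational(-8, 15), -42, Rational(1, 80))), -1) = Pow(Add(-33, Rational(7, 25)), -1) = Pow(Rational(-818, 25), -1) = Rational(-25, 818)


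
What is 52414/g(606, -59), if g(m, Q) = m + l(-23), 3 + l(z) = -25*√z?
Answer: 15802821/188992 + 655175*I*√23/188992 ≈ 83.616 + 16.626*I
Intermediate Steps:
l(z) = -3 - 25*√z
g(m, Q) = -3 + m - 25*I*√23 (g(m, Q) = m + (-3 - 25*I*√23) = -3 + m - 25*I*√23)
52414/g(606, -59) = 52414/(-3 + 606 - 25*I*√23) = 52414/(603 - 25*I*√23)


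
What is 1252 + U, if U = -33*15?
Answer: 757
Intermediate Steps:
U = -495
1252 + U = 1252 - 495 = 757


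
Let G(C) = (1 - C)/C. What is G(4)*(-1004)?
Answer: 753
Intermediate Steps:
G(C) = (1 - C)/C
G(4)*(-1004) = ((1 - 1*4)/4)*(-1004) = ((1 - 4)/4)*(-1004) = ((1/4)*(-3))*(-1004) = -3/4*(-1004) = 753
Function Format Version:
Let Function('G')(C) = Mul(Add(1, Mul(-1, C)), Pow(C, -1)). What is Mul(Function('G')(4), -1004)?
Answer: 753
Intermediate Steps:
Function('G')(C) = Mul(Pow(C, -1), Add(1, Mul(-1, C)))
Mul(Function('G')(4), -1004) = Mul(Mul(Pow(4, -1), Add(1, Mul(-1, 4))), -1004) = Mul(Mul(Rational(1, 4), Add(1, -4)), -1004) = Mul(Mul(Rational(1, 4), -3), -1004) = Mul(Rational(-3, 4), -1004) = 753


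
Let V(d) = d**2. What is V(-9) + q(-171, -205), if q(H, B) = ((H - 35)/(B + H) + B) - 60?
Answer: -34489/188 ≈ -183.45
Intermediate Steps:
q(H, B) = -60 + B + (-35 + H)/(B + H) (q(H, B) = ((-35 + H)/(B + H) + B) - 60 = (B + (-35 + H)/(B + H)) - 60 = -60 + B + (-35 + H)/(B + H))
V(-9) + q(-171, -205) = (-9)**2 + (-35 + (-205)**2 - 60*(-205) - 59*(-171) - 205*(-171))/(-205 - 171) = 81 + (-35 + 42025 + 12300 + 10089 + 35055)/(-376) = 81 - 1/376*99434 = 81 - 49717/188 = -34489/188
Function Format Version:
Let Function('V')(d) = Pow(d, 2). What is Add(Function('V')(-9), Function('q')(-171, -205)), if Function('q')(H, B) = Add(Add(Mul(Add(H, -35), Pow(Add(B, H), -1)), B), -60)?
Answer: Rational(-34489, 188) ≈ -183.45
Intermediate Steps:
Function('q')(H, B) = Add(-60, B, Mul(Pow(Add(B, H), -1), Add(-35, H))) (Function('q')(H, B) = Add(Add(Mul(Add(-35, H), Pow(Add(B, H), -1)), B), -60) = Add(Add(Mul(Pow(Add(B, H), -1), Add(-35, H)), B), -60) = Add(Add(B, Mul(Pow(Add(B, H), -1), Add(-35, H))), -60) = Add(-60, B, Mul(Pow(Add(B, H), -1), Add(-35, H))))
Add(Function('V')(-9), Function('q')(-171, -205)) = Add(Pow(-9, 2), Mul(Pow(Add(-205, -171), -1), Add(-35, Pow(-205, 2), Mul(-60, -205), Mul(-59, -171), Mul(-205, -171)))) = Add(81, Mul(Pow(-376, -1), Add(-35, 42025, 12300, 10089, 35055))) = Add(81, Mul(Rational(-1, 376), 99434)) = Add(81, Rational(-49717, 188)) = Rational(-34489, 188)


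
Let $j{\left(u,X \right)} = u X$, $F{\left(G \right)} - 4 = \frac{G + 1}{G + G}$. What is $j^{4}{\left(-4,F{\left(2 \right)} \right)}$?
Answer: $130321$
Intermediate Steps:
$F{\left(G \right)} = 4 + \frac{1 + G}{2 G}$ ($F{\left(G \right)} = 4 + \frac{G + 1}{G + G} = 4 + \frac{1 + G}{2 G}$)
$j{\left(u,X \right)} = X u$
$j^{4}{\left(-4,F{\left(2 \right)} \right)} = \left(\frac{1 + 9 \cdot 2}{2 \cdot 2} \left(-4\right)\right)^{4} = \left(\frac{1}{2} \cdot \frac{1}{2} \left(1 + 18\right) \left(-4\right)\right)^{4} = \left(\frac{1}{2} \cdot \frac{1}{2} \cdot 19 \left(-4\right)\right)^{4} = \left(\frac{19}{4} \left(-4\right)\right)^{4} = \left(-19\right)^{4} = 130321$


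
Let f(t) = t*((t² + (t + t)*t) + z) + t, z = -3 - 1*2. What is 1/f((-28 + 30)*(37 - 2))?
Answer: 1/1028720 ≈ 9.7208e-7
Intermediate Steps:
z = -5 (z = -3 - 2 = -5)
f(t) = t + t*(-5 + 3*t²) (f(t) = t*((t² + (t + t)*t) - 5) + t = t*((t² + (2*t)*t) - 5) + t = t*((t² + 2*t²) - 5) + t = t*(3*t² - 5) + t = t*(-5 + 3*t²) + t = t + t*(-5 + 3*t²))
1/f((-28 + 30)*(37 - 2)) = 1/(((-28 + 30)*(37 - 2))*(-4 + 3*((-28 + 30)*(37 - 2))²)) = 1/((2*35)*(-4 + 3*(2*35)²)) = 1/(70*(-4 + 3*70²)) = 1/(70*(-4 + 3*4900)) = 1/(70*(-4 + 14700)) = 1/(70*14696) = 1/1028720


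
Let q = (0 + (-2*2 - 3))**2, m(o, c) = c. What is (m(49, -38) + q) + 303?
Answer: 314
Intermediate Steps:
q = 49 (q = (0 + (-4 - 3))**2 = (0 - 7)**2 = (-7)**2 = 49)
(m(49, -38) + q) + 303 = (-38 + 49) + 303 = 11 + 303 = 314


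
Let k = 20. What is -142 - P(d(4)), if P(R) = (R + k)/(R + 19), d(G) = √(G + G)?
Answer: -50498/353 + 2*√2/353 ≈ -143.05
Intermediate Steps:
d(G) = √2*√G (d(G) = √(2*G) = √2*√G)
P(R) = (20 + R)/(19 + R) (P(R) = (R + 20)/(R + 19) = (20 + R)/(19 + R))
-142 - P(d(4)) = -142 - (20 + √2*√4)/(19 + √2*√4) = -142 - (20 + √2*2)/(19 + √2*2) = -142 - (20 + 2*√2)/(19 + 2*√2)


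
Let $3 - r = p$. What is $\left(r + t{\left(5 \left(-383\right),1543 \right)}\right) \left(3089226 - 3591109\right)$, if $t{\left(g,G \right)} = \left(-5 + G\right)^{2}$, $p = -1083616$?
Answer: $-1731026085629$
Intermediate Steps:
$r = 1083619$ ($r = 3 - -1083616 = 3 + 1083616 = 1083619$)
$\left(r + t{\left(5 \left(-383\right),1543 \right)}\right) \left(3089226 - 3591109\right) = \left(1083619 + \left(-5 + 1543\right)^{2}\right) \left(3089226 - 3591109\right) = \left(1083619 + 1538^{2}\right) \left(-501883\right) = \left(1083619 + 2365444\right) \left(-501883\right) = 3449063 \left(-501883\right) = -1731026085629$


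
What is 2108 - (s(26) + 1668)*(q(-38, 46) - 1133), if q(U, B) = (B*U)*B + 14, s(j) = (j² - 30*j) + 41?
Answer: 130852943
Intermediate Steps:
s(j) = 41 + j² - 30*j
q(U, B) = 14 + U*B² (q(U, B) = U*B² + 14 = 14 + U*B²)
2108 - (s(26) + 1668)*(q(-38, 46) - 1133) = 2108 - ((41 + 26² - 30*26) + 1668)*((14 - 38*46²) - 1133) = 2108 - ((41 + 676 - 780) + 1668)*((14 - 38*2116) - 1133) = 2108 - (-63 + 1668)*((14 - 80408) - 1133) = 2108 - 1605*(-80394 - 1133) = 2108 - 1605*(-81527) = 2108 - 1*(-130850835) = 2108 + 130850835 = 130852943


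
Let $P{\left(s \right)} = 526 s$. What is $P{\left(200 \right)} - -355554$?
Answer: $460754$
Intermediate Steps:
$P{\left(200 \right)} - -355554 = 526 \cdot 200 - -355554 = 105200 + 355554 = 460754$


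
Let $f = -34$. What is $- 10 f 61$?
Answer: $20740$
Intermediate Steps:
$- 10 f 61 = \left(-10\right) \left(-34\right) 61 = 340 \cdot 61 = 20740$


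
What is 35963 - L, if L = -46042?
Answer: 82005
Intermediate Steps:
35963 - L = 35963 - 1*(-46042) = 35963 + 46042 = 82005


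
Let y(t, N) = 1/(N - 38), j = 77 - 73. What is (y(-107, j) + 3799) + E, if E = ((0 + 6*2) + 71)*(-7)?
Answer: 109411/34 ≈ 3218.0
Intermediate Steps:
j = 4
y(t, N) = 1/(-38 + N)
E = -581 (E = ((0 + 12) + 71)*(-7) = (12 + 71)*(-7) = 83*(-7) = -581)
(y(-107, j) + 3799) + E = (1/(-38 + 4) + 3799) - 581 = (1/(-34) + 3799) - 581 = (-1/34 + 3799) - 581 = 129165/34 - 581 = 109411/34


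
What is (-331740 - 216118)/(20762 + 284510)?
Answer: -273929/152636 ≈ -1.7947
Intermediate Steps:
(-331740 - 216118)/(20762 + 284510) = -547858/305272 = -547858*1/305272 = -273929/152636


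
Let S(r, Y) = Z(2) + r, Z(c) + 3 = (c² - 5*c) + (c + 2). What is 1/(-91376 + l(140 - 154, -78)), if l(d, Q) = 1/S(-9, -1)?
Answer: -14/1279265 ≈ -1.0944e-5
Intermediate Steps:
Z(c) = -1 + c² - 4*c (Z(c) = -3 + ((c² - 5*c) + (c + 2)) = -3 + ((c² - 5*c) + (2 + c)) = -3 + (2 + c² - 4*c) = -1 + c² - 4*c)
S(r, Y) = -5 + r (S(r, Y) = (-1 + 2² - 4*2) + r = (-1 + 4 - 8) + r = -5 + r)
l(d, Q) = -1/14 (l(d, Q) = 1/(-5 - 9) = 1/(-14) = -1/14)
1/(-91376 + l(140 - 154, -78)) = 1/(-91376 - 1/14) = 1/(-1279265/14) = -14/1279265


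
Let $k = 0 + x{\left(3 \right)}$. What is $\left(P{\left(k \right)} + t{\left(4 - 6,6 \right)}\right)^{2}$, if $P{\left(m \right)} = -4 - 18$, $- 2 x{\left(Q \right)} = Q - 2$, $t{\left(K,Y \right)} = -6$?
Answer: $784$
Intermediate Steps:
$x{\left(Q \right)} = 1 - \frac{Q}{2}$ ($x{\left(Q \right)} = - \frac{Q - 2}{2} = - \frac{-2 + Q}{2} = 1 - \frac{Q}{2}$)
$k = - \frac{1}{2}$ ($k = 0 + \left(1 - \frac{3}{2}\right) = 0 - \frac{1}{2} = - \frac{1}{2} \approx -0.5$)
$P{\left(m \right)} = -22$ ($P{\left(m \right)} = -4 - 18 = -22$)
$\left(P{\left(k \right)} + t{\left(4 - 6,6 \right)}\right)^{2} = \left(-22 - 6\right)^{2} = \left(-28\right)^{2} = 784$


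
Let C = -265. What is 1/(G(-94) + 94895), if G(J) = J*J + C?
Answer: 1/103466 ≈ 9.6650e-6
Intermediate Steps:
G(J) = -265 + J² (G(J) = J*J - 265 = J² - 265 = -265 + J²)
1/(G(-94) + 94895) = 1/((-265 + (-94)²) + 94895) = 1/((-265 + 8836) + 94895) = 1/(8571 + 94895) = 1/103466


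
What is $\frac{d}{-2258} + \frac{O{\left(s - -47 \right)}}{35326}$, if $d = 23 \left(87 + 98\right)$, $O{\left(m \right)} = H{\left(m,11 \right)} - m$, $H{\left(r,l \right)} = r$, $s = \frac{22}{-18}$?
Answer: $- \frac{4255}{2258} \approx -1.8844$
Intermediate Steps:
$s = - \frac{11}{9}$ ($s = 22 \left(- \frac{1}{18}\right) = - \frac{11}{9} \approx -1.2222$)
$O{\left(m \right)} = 0$ ($O{\left(m \right)} = m - m = 0$)
$d = 4255$ ($d = 23 \cdot 185 = 4255$)
$\frac{d}{-2258} + \frac{O{\left(s - -47 \right)}}{35326} = \frac{4255}{-2258} + \frac{0}{35326} = 4255 \left(- \frac{1}{2258}\right) + 0 \cdot \frac{1}{35326} = - \frac{4255}{2258} + 0 = - \frac{4255}{2258}$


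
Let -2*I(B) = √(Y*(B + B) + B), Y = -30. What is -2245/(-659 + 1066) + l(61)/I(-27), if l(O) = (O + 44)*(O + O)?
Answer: -2245/407 - 8540*√177/177 ≈ -647.42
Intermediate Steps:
l(O) = 2*O*(44 + O) (l(O) = (44 + O)*(2*O) = 2*O*(44 + O))
I(B) = -√59*√(-B)/2 (I(B) = -√(-30*(B + B) + B)/2 = -√(-60*B + B)/2 = -√59*√(-B)/2)
-2245/(-659 + 1066) + l(61)/I(-27) = -2245/(-659 + 1066) + (2*61*(44 + 61))/((-√59*√(-1*(-27))/2)) = -2245/407 + (2*61*105)/((-√59*√27/2)) = -2245*1/407 + 12810/((-√59*3*√3/2)) = -2245/407 + 12810/((-3*√177/2)) = -2245/407 + 12810*(-2*√177/531) = -2245/407 - 8540*√177/177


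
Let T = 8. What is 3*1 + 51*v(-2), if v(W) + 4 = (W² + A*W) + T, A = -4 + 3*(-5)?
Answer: 2349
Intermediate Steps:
A = -19 (A = -4 - 15 = -19)
v(W) = 4 + W² - 19*W (v(W) = -4 + ((W² - 19*W) + 8) = -4 + (8 + W² - 19*W) = 4 + W² - 19*W)
3*1 + 51*v(-2) = 3*1 + 51*(4 + (-2)² - 19*(-2)) = 3 + 51*(4 + 4 + 38) = 3 + 51*46 = 3 + 2346 = 2349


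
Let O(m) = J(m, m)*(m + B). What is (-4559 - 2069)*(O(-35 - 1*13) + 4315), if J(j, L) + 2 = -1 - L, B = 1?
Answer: -14581600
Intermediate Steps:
J(j, L) = -3 - L (J(j, L) = -2 + (-1 - L) = -3 - L)
O(m) = (1 + m)*(-3 - m) (O(m) = (-3 - m)*(m + 1) = (-3 - m)*(1 + m) = (1 + m)*(-3 - m))
(-4559 - 2069)*(O(-35 - 1*13) + 4315) = (-4559 - 2069)*(-(1 + (-35 - 1*13))*(3 + (-35 - 1*13)) + 4315) = -6628*(-(1 + (-35 - 13))*(3 + (-35 - 13)) + 4315) = -6628*(-(1 - 48)*(3 - 48) + 4315) = -6628*(-1*(-47)*(-45) + 4315) = -6628*(-2115 + 4315) = -6628*2200 = -14581600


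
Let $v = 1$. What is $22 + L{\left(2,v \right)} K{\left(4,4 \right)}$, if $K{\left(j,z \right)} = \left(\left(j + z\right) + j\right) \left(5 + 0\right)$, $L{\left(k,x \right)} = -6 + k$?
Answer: $-218$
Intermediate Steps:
$K{\left(j,z \right)} = 5 z + 10 j$ ($K{\left(j,z \right)} = \left(z + 2 j\right) 5 = 5 z + 10 j$)
$22 + L{\left(2,v \right)} K{\left(4,4 \right)} = 22 + \left(-6 + 2\right) \left(5 \cdot 4 + 10 \cdot 4\right) = 22 - 4 \left(20 + 40\right) = 22 - 240 = -218$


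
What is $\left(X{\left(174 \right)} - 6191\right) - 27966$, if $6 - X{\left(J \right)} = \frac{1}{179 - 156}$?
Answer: $- \frac{785474}{23} \approx -34151.0$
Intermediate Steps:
$X{\left(J \right)} = \frac{137}{23}$ ($X{\left(J \right)} = 6 - \frac{1}{179 - 156} = 6 - \frac{1}{23} = \frac{137}{23}$)
$\left(X{\left(174 \right)} - 6191\right) - 27966 = \left(\frac{137}{23} - 6191\right) - 27966 = - \frac{142256}{23} - 27966 = - \frac{785474}{23}$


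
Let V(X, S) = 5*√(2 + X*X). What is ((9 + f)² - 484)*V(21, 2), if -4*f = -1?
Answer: -31875*√443/16 ≈ -41931.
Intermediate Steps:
f = ¼ (f = -¼*(-1) = ¼ ≈ 0.25000)
V(X, S) = 5*√(2 + X²)
((9 + f)² - 484)*V(21, 2) = ((9 + ¼)² - 484)*(5*√(2 + 21²)) = ((37/4)² - 484)*(5*√(2 + 441)) = (1369/16 - 484)*(5*√443) = -31875*√443/16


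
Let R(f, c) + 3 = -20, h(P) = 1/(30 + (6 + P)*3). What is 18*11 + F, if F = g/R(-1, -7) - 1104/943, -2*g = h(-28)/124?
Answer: 1657126039/8419104 ≈ 196.83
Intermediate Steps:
h(P) = 1/(48 + 3*P) (h(P) = 1/(30 + (18 + 3*P)) = 1/(48 + 3*P))
R(f, c) = -23 (R(f, c) = -3 - 20 = -23)
g = 1/8928 (g = -1/(3*(16 - 28))/(2*124) = -(⅓)/(-12)/(2*124) = -(⅓)*(-1/12)/(2*124) = -(-1)/(72*124) = -½*(-1/4464) = 1/8928 ≈ 0.00011201)
F = -9856553/8419104 (F = (1/8928)/(-23) - 1104/943 = (1/8928)*(-1/23) - 1104*1/943 = -1/205344 - 48/41 = -9856553/8419104 ≈ -1.1707)
18*11 + F = 18*11 - 9856553/8419104 = 198 - 9856553/8419104 = 1657126039/8419104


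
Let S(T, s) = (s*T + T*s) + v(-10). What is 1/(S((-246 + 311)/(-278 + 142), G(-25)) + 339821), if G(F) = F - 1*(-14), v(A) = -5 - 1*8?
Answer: 68/23107659 ≈ 2.9427e-6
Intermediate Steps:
v(A) = -13 (v(A) = -5 - 8 = -13)
G(F) = 14 + F (G(F) = F + 14 = 14 + F)
S(T, s) = -13 + 2*T*s (S(T, s) = (s*T + T*s) - 13 = (T*s + T*s) - 13 = 2*T*s - 13 = -13 + 2*T*s)
1/(S((-246 + 311)/(-278 + 142), G(-25)) + 339821) = 1/((-13 + 2*((-246 + 311)/(-278 + 142))*(14 - 25)) + 339821) = 1/((-13 + 2*(65/(-136))*(-11)) + 339821) = 1/((-13 + 2*(65*(-1/136))*(-11)) + 339821) = 1/((-13 + 2*(-65/136)*(-11)) + 339821) = 1/((-13 + 715/68) + 339821) = 1/(-169/68 + 339821) = 1/(23107659/68) = 68/23107659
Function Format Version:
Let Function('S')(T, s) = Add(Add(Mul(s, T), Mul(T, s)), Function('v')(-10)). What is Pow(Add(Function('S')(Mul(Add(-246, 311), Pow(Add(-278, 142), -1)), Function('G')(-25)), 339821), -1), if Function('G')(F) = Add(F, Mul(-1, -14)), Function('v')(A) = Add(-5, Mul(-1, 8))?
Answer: Rational(68, 23107659) ≈ 2.9427e-6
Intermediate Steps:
Function('v')(A) = -13 (Function('v')(A) = Add(-5, -8) = -13)
Function('G')(F) = Add(14, F) (Function('G')(F) = Add(F, 14) = Add(14, F))
Function('S')(T, s) = Add(-13, Mul(2, T, s)) (Function('S')(T, s) = Add(Add(Mul(s, T), Mul(T, s)), -13) = Add(Add(Mul(T, s), Mul(T, s)), -13) = Add(Mul(2, T, s), -13) = Add(-13, Mul(2, T, s)))
Pow(Add(Function('S')(Mul(Add(-246, 311), Pow(Add(-278, 142), -1)), Function('G')(-25)), 339821), -1) = Pow(Add(Add(-13, Mul(2, Mul(Add(-246, 311), Pow(Add(-278, 142), -1)), Add(14, -25))), 339821), -1) = Pow(Add(Add(-13, Mul(2, Mul(65, Pow(-136, -1)), -11)), 339821), -1) = Pow(Add(Add(-13, Mul(2, Mul(65, Rational(-1, 136)), -11)), 339821), -1) = Pow(Add(Add(-13, Mul(2, Rational(-65, 136), -11)), 339821), -1) = Pow(Add(Add(-13, Rational(715, 68)), 339821), -1) = Pow(Add(Rational(-169, 68), 339821), -1) = Pow(Rational(23107659, 68), -1) = Rational(68, 23107659)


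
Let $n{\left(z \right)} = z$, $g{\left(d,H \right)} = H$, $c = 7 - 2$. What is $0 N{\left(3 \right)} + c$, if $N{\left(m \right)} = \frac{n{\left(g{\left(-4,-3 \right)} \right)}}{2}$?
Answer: $5$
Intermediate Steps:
$c = 5$
$N{\left(m \right)} = - \frac{3}{2}$
$0 N{\left(3 \right)} + c = 0 \left(- \frac{3}{2}\right) + 5 = 0 + 5 = 5$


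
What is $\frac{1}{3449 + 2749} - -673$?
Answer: $\frac{4171255}{6198} \approx 673.0$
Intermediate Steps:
$\frac{1}{3449 + 2749} - -673 = \frac{1}{6198} + 673 = \frac{4171255}{6198}$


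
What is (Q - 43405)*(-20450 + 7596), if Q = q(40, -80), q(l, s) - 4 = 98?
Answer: 556616762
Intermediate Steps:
q(l, s) = 102 (q(l, s) = 4 + 98 = 102)
Q = 102
(Q - 43405)*(-20450 + 7596) = (102 - 43405)*(-20450 + 7596) = -43303*(-12854) = 556616762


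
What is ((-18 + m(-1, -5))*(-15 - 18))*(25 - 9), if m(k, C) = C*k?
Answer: 6864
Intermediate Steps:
((-18 + m(-1, -5))*(-15 - 18))*(25 - 9) = ((-18 - 5*(-1))*(-15 - 18))*(25 - 9) = ((-18 + 5)*(-33))*16 = -13*(-33)*16 = 429*16 = 6864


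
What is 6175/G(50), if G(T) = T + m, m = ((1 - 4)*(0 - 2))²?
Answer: 6175/86 ≈ 71.802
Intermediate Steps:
m = 36 (m = (-3*(-2))² = 6² = 36)
G(T) = 36 + T (G(T) = T + 36 = 36 + T)
6175/G(50) = 6175/(36 + 50) = 6175/86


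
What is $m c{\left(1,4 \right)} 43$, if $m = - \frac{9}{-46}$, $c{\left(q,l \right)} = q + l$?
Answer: $\frac{1935}{46} \approx 42.065$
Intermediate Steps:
$c{\left(q,l \right)} = l + q$
$m = \frac{9}{46}$ ($m = \left(-9\right) \left(- \frac{1}{46}\right) = \frac{9}{46} \approx 0.19565$)
$m c{\left(1,4 \right)} 43 = \frac{9 \left(4 + 1\right)}{46} \cdot 43 = \frac{9}{46} \cdot 5 \cdot 43 = \frac{45}{46} \cdot 43 = \frac{1935}{46}$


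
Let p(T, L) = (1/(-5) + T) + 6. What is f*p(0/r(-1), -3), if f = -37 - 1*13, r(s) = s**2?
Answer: -290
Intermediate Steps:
p(T, L) = 29/5 + T (p(T, L) = (-1/5 + T) + 6 = 29/5 + T)
f = -50 (f = -37 - 13 = -50)
f*p(0/r(-1), -3) = -50*(29/5 + 0/((-1)**2)) = -50*(29/5 + 0/1) = -50*(29/5 + 0*1) = -50*(29/5 + 0) = -50*29/5 = -290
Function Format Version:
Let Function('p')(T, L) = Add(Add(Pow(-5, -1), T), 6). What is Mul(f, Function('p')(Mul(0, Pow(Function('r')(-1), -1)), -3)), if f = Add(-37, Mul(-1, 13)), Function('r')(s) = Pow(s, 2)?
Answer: -290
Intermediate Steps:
Function('p')(T, L) = Add(Rational(29, 5), T) (Function('p')(T, L) = Add(Add(Rational(-1, 5), T), 6) = Add(Rational(29, 5), T))
f = -50 (f = Add(-37, -13) = -50)
Mul(f, Function('p')(Mul(0, Pow(Function('r')(-1), -1)), -3)) = Mul(-50, Add(Rational(29, 5), Mul(0, Pow(Pow(-1, 2), -1)))) = Mul(-50, Add(Rational(29, 5), Mul(0, Pow(1, -1)))) = Mul(-50, Add(Rational(29, 5), Mul(0, 1))) = Mul(-50, Add(Rational(29, 5), 0)) = Mul(-50, Rational(29, 5)) = -290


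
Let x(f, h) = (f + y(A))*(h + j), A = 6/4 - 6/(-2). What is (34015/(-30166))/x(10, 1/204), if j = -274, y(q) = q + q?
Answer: 693906/3203644283 ≈ 0.00021660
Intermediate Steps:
A = 9/2 (A = 6*(1/4) - 6*(-1/2) = 3/2 + 3 = 9/2 ≈ 4.5000)
y(q) = 2*q
x(f, h) = (-274 + h)*(9 + f) (x(f, h) = (f + 2*(9/2))*(h - 274) = (f + 9)*(-274 + h) = (9 + f)*(-274 + h) = (-274 + h)*(9 + f))
(34015/(-30166))/x(10, 1/204) = (34015/(-30166))/(-2466 - 274*10 + 9/204 + 10/204) = (34015*(-1/30166))/(-2466 - 2740 + 9*(1/204) + 10*(1/204)) = -34015/(30166*(-2466 - 2740 + 3/68 + 5/102)) = -34015/(30166*(-1062005/204)) = -34015/30166*(-204/1062005) = 693906/3203644283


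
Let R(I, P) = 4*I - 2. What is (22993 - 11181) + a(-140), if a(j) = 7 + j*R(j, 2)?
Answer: 90499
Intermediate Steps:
R(I, P) = -2 + 4*I
a(j) = 7 + j*(-2 + 4*j)
(22993 - 11181) + a(-140) = (22993 - 11181) + (7 + 2*(-140)*(-1 + 2*(-140))) = 11812 + (7 + 2*(-140)*(-1 - 280)) = 11812 + (7 + 2*(-140)*(-281)) = 11812 + (7 + 78680) = 11812 + 78687 = 90499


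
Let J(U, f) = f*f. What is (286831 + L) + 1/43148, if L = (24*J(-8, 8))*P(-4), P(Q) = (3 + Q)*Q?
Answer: 12641285301/43148 ≈ 2.9298e+5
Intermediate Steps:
J(U, f) = f**2
P(Q) = Q*(3 + Q)
L = 6144 (L = (24*8**2)*(-4*(3 - 4)) = (24*64)*(-4*(-1)) = 1536*4 = 6144)
(286831 + L) + 1/43148 = (286831 + 6144) + 1/43148 = 292975 + 1/43148 = 12641285301/43148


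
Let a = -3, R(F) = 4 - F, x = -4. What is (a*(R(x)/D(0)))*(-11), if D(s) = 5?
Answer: 264/5 ≈ 52.800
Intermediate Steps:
(a*(R(x)/D(0)))*(-11) = -3*(4 - 1*(-4))/5*(-11) = -3*(4 + 4)/5*(-11) = -24/5*(-11) = 264/5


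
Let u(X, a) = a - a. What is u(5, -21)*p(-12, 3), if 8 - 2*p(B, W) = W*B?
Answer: 0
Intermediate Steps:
u(X, a) = 0
p(B, W) = 4 - B*W/2 (p(B, W) = 4 - W*B/2 = 4 - B*W/2)
u(5, -21)*p(-12, 3) = 0*(4 - ½*(-12)*3) = 0*(4 + 18) = 0*22 = 0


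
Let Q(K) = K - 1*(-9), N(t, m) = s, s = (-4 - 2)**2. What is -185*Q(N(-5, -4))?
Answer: -8325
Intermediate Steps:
s = 36 (s = (-6)**2 = 36)
N(t, m) = 36
Q(K) = 9 + K (Q(K) = K + 9 = 9 + K)
-185*Q(N(-5, -4)) = -185*(9 + 36) = -185*45 = -8325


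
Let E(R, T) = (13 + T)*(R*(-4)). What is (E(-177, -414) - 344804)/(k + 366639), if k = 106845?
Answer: -157178/118371 ≈ -1.3278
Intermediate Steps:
E(R, T) = -4*R*(13 + T) (E(R, T) = (13 + T)*(-4*R) = -4*R*(13 + T))
(E(-177, -414) - 344804)/(k + 366639) = (-4*(-177)*(13 - 414) - 344804)/(106845 + 366639) = (-4*(-177)*(-401) - 344804)/473484 = (-283908 - 344804)*(1/473484) = -628712*1/473484 = -157178/118371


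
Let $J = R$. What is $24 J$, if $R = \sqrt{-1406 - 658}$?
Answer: $96 i \sqrt{129} \approx 1090.3 i$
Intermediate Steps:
$R = 4 i \sqrt{129}$ ($R = \sqrt{-2064} = 4 i \sqrt{129} \approx 45.431 i$)
$J = 4 i \sqrt{129} \approx 45.431 i$
$24 J = 24 \cdot 4 i \sqrt{129} = 96 i \sqrt{129}$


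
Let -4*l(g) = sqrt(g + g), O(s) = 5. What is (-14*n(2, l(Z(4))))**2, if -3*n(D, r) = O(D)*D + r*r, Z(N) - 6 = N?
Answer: 11025/4 ≈ 2756.3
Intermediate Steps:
Z(N) = 6 + N
l(g) = -sqrt(2)*sqrt(g)/4 (l(g) = -sqrt(g + g)/4 = -sqrt(2)*sqrt(g)/4)
n(D, r) = -5*D/3 - r**2/3 (n(D, r) = -(5*D + r*r)/3 = -(5*D + r**2)/3 = -(r**2 + 5*D)/3 = -5*D/3 - r**2/3)
(-14*n(2, l(Z(4))))**2 = (-14*(-5/3*2 - (-sqrt(2)*sqrt(6 + 4)/4)**2/3))**2 = (-14*(-10/3 - (-sqrt(2)*sqrt(10)/4)**2/3))**2 = (-14*(-10/3 - (-sqrt(5)/2)**2/3))**2 = (-14*(-10/3 - 1/3*5/4))**2 = (-14*(-10/3 - 5/12))**2 = (-14*(-15/4))**2 = (105/2)**2 = 11025/4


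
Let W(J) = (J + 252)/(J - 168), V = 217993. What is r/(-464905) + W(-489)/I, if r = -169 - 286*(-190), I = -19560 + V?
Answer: -2354063047922/20203296156435 ≈ -0.11652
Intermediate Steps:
I = 198433 (I = -19560 + 217993 = 198433)
W(J) = (252 + J)/(-168 + J)
r = 54171 (r = -169 + 54340 = 54171)
r/(-464905) + W(-489)/I = 54171/(-464905) + ((252 - 489)/(-168 - 489))/198433 = 54171*(-1/464905) + (-237/(-657))*(1/198433) = -54171/464905 - 1/657*(-237)*(1/198433) = -54171/464905 + (79/219)*(1/198433) = -54171/464905 + 79/43456827 = -2354063047922/20203296156435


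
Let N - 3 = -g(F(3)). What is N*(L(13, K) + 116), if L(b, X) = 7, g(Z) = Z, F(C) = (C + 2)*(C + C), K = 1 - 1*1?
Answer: -3321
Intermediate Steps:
K = 0 (K = 1 - 1 = 0)
F(C) = 2*C*(2 + C) (F(C) = (2 + C)*(2*C) = 2*C*(2 + C))
N = -27 (N = 3 - 2*3*(2 + 3) = 3 - 2*3*5 = 3 - 1*30 = 3 - 30 = -27)
N*(L(13, K) + 116) = -27*(7 + 116) = -27*123 = -3321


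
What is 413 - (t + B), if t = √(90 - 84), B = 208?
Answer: 205 - √6 ≈ 202.55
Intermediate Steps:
t = √6 ≈ 2.4495
413 - (t + B) = 413 - (√6 + 208) = 413 - (208 + √6) = 413 + (-208 - √6) = 205 - √6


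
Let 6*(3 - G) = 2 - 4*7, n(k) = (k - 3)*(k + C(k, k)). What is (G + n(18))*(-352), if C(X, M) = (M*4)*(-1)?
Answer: 847616/3 ≈ 2.8254e+5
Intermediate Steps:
C(X, M) = -4*M (C(X, M) = (4*M)*(-1) = -4*M)
n(k) = -3*k*(-3 + k) (n(k) = (k - 3)*(k - 4*k) = (-3 + k)*(-3*k) = -3*k*(-3 + k))
G = 22/3 (G = 3 - (2 - 4*7)/6 = 3 - (2 - 28)/6 = 3 - ⅙*(-26) = 3 + 13/3 = 22/3 ≈ 7.3333)
(G + n(18))*(-352) = (22/3 + 3*18*(3 - 1*18))*(-352) = (22/3 + 3*18*(3 - 18))*(-352) = (22/3 + 3*18*(-15))*(-352) = (22/3 - 810)*(-352) = -2408/3*(-352) = 847616/3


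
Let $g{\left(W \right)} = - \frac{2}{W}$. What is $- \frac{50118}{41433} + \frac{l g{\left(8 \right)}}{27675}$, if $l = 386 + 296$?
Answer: $- \frac{929386651}{764438850} \approx -1.2158$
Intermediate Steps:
$l = 682$
$- \frac{50118}{41433} + \frac{l g{\left(8 \right)}}{27675} = - \frac{50118}{41433} + \frac{682 \left(- \frac{2}{8}\right)}{27675} = \left(-50118\right) \frac{1}{41433} + 682 \left(\left(-2\right) \frac{1}{8}\right) \frac{1}{27675} = - \frac{16706}{13811} + 682 \left(- \frac{1}{4}\right) \frac{1}{27675} = - \frac{16706}{13811} - \frac{341}{55350} = - \frac{929386651}{764438850}$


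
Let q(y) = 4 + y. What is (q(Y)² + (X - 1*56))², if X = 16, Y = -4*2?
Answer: 576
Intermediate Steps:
Y = -8
(q(Y)² + (X - 1*56))² = ((4 - 8)² + (16 - 1*56))² = ((-4)² + (16 - 56))² = (16 - 40)² = (-24)² = 576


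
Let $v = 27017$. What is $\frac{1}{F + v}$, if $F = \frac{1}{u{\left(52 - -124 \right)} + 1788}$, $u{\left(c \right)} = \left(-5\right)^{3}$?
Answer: $\frac{1663}{44929272} \approx 3.7014 \cdot 10^{-5}$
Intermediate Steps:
$u{\left(c \right)} = -125$
$F = \frac{1}{1663}$ ($F = \frac{1}{-125 + 1788} = \frac{1}{1663} \approx 0.00060132$)
$\frac{1}{F + v} = \frac{1}{\frac{1}{1663} + 27017} = \frac{1}{\frac{44929272}{1663}} = \frac{1663}{44929272}$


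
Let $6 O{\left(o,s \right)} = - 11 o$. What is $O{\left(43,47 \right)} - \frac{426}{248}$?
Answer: $- \frac{29965}{372} \approx -80.551$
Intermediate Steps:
$O{\left(o,s \right)} = - \frac{11 o}{6}$ ($O{\left(o,s \right)} = \frac{\left(-11\right) o}{6} = - \frac{11 o}{6}$)
$O{\left(43,47 \right)} - \frac{426}{248} = \left(- \frac{11}{6}\right) 43 - \frac{426}{248} = - \frac{473}{6} - 426 \cdot \frac{1}{248} = - \frac{473}{6} - \frac{213}{124} = - \frac{29965}{372}$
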